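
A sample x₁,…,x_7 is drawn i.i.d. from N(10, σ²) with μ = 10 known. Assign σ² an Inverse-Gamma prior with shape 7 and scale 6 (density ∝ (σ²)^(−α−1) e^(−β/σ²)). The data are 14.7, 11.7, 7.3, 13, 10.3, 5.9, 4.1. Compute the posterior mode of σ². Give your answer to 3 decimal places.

σ̂²_MAP = 4.564

Sum of squared deviations about the known mean: SS = (14.7−10)² + (11.7−10)² + (7.3−10)² + (13−10)² + (10.3−10)² + (5.9−10)² + (4.1−10)² = 92.98.
The Normal likelihood contributes (σ²)^(−n/2) exp(−SS/(2σ²)), so the posterior is Inverse-Gamma(α + n/2, β + SS/2) = Inverse-Gamma(10.5, 52.49).
The mode of Inverse-Gamma(a, b) is b/(a+1) = 52.49/11.5 ≈ 4.564.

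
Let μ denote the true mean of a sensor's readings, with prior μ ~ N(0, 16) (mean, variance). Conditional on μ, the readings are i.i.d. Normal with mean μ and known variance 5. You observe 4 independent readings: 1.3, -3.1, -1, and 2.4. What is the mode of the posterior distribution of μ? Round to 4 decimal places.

n = 4; x̄ = (1.3 + (-3.1) + (-1) + 2.4)/4 = -0.4/4 = -0.1.
For a Normal prior and Normal likelihood with known variance, the posterior is Normal; its mode equals its mean, the precision-weighted average.
Prior precision 1/σ₀² = 1/16 = 0.0625; data precision n/σ² = 4/5 = 0.8.
μ̂ = (0.0625·0 + 0.8·(-0.1)) / (0.0625 + 0.8) = (-0.08)/0.8625 = -32/345 ≈ -0.0928.

μ̂_MAP = -0.0928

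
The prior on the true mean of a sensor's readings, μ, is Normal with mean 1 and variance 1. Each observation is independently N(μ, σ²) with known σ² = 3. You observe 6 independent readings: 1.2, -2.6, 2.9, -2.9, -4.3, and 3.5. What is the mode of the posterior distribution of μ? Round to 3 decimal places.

n = 6; x̄ = (1.2 + (-2.6) + 2.9 + (-2.9) + (-4.3) + 3.5)/6 = -2.2/6 = -11/30 ≈ -0.3667.
For a Normal prior and Normal likelihood with known variance, the posterior is Normal; its mode equals its mean, the precision-weighted average.
Prior precision 1/σ₀² = 1/1 = 1; data precision n/σ² = 6/3 = 2.
μ̂ = (1·1 + 2·(-11/30)) / (1 + 2) = (4/15)/3 = 4/45 ≈ 0.089.

μ̂_MAP = 0.089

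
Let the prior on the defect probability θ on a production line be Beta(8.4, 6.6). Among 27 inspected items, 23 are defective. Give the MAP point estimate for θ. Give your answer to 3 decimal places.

Prior: Beta(8.4, 6.6).
Data: 23 successes in 27 trials. The binomial likelihood contributes θ^23(1−θ)^4, so the posterior is Beta(8.4+23, 6.6+4) = Beta(31.4, 10.6).
For Beta(a, b) with a, b > 1 the mode is (a−1)/(a+b−2) = 30.4/40 ≈ 0.760.

θ̂_MAP = 0.760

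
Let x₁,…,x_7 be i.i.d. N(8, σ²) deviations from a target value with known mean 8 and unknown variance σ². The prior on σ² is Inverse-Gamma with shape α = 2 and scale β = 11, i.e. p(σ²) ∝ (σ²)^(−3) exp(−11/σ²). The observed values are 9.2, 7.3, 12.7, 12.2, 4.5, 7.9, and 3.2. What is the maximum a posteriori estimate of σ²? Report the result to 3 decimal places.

Sum of squared deviations about the known mean: SS = (9.2−8)² + (7.3−8)² + (12.7−8)² + (12.2−8)² + (4.5−8)² + (7.9−8)² + (3.2−8)² = 76.96.
The Normal likelihood contributes (σ²)^(−n/2) exp(−SS/(2σ²)), so the posterior is Inverse-Gamma(α + n/2, β + SS/2) = Inverse-Gamma(5.5, 49.48).
The mode of Inverse-Gamma(a, b) is b/(a+1) = 49.48/6.5 ≈ 7.612.

σ̂²_MAP = 7.612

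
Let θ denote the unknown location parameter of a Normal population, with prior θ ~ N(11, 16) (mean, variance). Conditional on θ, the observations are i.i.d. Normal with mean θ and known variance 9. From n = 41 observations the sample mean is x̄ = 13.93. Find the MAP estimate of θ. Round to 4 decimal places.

θ̂_MAP = 13.8903

n = 41, x̄ = 13.93.
For a Normal prior and Normal likelihood with known variance, the posterior is Normal; its mode equals its mean, the precision-weighted average.
Prior precision 1/σ₀² = 1/16 = 0.0625; data precision n/σ² = 41/9.
θ̂ = (0.0625·11 + (41/9)·13.93) / (0.0625 + 41/9) = (230927/3600)/(665/144) = 230927/16625 ≈ 13.8903.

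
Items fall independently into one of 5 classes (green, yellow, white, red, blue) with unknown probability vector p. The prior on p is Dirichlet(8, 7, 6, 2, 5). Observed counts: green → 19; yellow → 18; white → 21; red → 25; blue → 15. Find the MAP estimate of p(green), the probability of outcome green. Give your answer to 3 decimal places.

The posterior is Dirichlet(αᵢ + nᵢ) = Dirichlet(27, 25, 27, 27, 20).
For a Dirichlet(a₁,…,a_K) with all aᵢ > 1, the mode has j-th component (aⱼ − 1)/(Σaᵢ − K).
Here Σaᵢ = 126 and K = 5, so p(green) = (27 − 1)/(126 − 5) = 26/121 ≈ 0.215.

MAP estimate of p(green) = 0.215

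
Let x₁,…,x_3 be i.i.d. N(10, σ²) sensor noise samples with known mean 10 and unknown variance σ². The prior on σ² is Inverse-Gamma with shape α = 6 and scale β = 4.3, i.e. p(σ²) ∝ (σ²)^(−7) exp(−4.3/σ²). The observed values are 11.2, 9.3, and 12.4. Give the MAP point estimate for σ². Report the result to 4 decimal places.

σ̂²_MAP = 0.9582

Sum of squared deviations about the known mean: SS = (11.2−10)² + (9.3−10)² + (12.4−10)² = 7.69.
The Normal likelihood contributes (σ²)^(−n/2) exp(−SS/(2σ²)), so the posterior is Inverse-Gamma(α + n/2, β + SS/2) = Inverse-Gamma(7.5, 8.145).
The mode of Inverse-Gamma(a, b) is b/(a+1) = 8.145/8.5 ≈ 0.9582.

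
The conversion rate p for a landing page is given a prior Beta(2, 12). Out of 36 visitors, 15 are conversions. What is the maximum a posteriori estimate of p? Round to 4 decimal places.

Prior: Beta(2, 12).
Data: 15 successes in 36 trials. The binomial likelihood contributes p^15(1−p)^21, so the posterior is Beta(2+15, 12+21) = Beta(17, 33).
For Beta(a, b) with a, b > 1 the mode is (a−1)/(a+b−2) = 16/48 ≈ 0.3333.

p̂_MAP = 0.3333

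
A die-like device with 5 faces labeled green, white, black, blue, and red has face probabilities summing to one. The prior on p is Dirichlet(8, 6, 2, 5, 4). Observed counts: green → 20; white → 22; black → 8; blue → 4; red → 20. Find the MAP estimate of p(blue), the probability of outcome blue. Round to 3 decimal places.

MAP estimate of p(blue) = 0.085

The posterior is Dirichlet(αᵢ + nᵢ) = Dirichlet(28, 28, 10, 9, 24).
For a Dirichlet(a₁,…,a_K) with all aᵢ > 1, the mode has j-th component (aⱼ − 1)/(Σaᵢ − K).
Here Σaᵢ = 99 and K = 5, so p(blue) = (9 − 1)/(99 − 5) = 8/94 ≈ 0.085.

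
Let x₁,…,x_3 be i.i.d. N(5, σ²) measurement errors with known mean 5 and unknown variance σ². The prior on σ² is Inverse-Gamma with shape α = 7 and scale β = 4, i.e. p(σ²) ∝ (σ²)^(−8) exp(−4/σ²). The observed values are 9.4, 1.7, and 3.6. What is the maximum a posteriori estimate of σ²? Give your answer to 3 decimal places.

Sum of squared deviations about the known mean: SS = (9.4−5)² + (1.7−5)² + (3.6−5)² = 32.21.
The Normal likelihood contributes (σ²)^(−n/2) exp(−SS/(2σ²)), so the posterior is Inverse-Gamma(α + n/2, β + SS/2) = Inverse-Gamma(8.5, 20.105).
The mode of Inverse-Gamma(a, b) is b/(a+1) = 20.105/9.5 ≈ 2.116.

σ̂²_MAP = 2.116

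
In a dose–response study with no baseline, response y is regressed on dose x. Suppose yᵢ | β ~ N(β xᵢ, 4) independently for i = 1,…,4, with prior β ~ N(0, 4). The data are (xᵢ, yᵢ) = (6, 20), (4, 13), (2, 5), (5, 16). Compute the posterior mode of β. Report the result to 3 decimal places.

β̂_MAP = 3.195

log p(β | y) = −Σ(yᵢ − βxᵢ)²/(2·4) − β²/(2·4) + const.
Setting the derivative to zero: Σxᵢ(yᵢ − βxᵢ)/4 − β/4 = 0, so β = Σxᵢyᵢ / (Σxᵢ² + σ²/τ²).
Σxᵢyᵢ = 6·20 + 4·13 + 2·5 + 5·16 = 262; Σxᵢ² = 81; σ²/τ² = 1.
β̂_MAP = 262 / (81 + 1) = 262/82 ≈ 3.195.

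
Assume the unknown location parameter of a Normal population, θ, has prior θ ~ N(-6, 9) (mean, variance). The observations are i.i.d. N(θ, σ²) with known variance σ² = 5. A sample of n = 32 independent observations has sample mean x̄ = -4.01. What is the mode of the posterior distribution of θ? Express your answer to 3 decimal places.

n = 32, x̄ = -4.01.
For a Normal prior and Normal likelihood with known variance, the posterior is Normal; its mode equals its mean, the precision-weighted average.
Prior precision 1/σ₀² = 1/9; data precision n/σ² = 32/5 = 6.4.
θ̂ = ((1/9)·(-6) + 6.4·(-4.01)) / (1/9 + 6.4) = (-9874/375)/(293/45) = -29622/7325 ≈ -4.044.

θ̂_MAP = -4.044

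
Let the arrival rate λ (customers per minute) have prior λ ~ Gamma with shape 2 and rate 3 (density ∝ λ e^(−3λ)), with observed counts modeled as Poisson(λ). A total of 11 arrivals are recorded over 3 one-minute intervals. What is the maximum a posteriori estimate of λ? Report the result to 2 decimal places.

λ̂_MAP = 2.00

Σxᵢ = 11, n = 3.
Posterior ∝ λe^(−3λ) · λ^11e^(−3λ) = λ^12e^(−6λ), i.e. Gamma(shape=13, rate=6).
The mode of a Gamma(a, b) with a ≥ 1 (shape–rate) is (a−1)/b = 12/6 ≈ 2.00.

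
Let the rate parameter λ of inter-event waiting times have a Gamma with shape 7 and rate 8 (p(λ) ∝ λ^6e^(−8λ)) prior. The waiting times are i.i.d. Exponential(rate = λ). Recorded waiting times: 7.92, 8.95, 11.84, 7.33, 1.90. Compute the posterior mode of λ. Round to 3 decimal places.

The Exponential(rate=λ) likelihood is ∝ λ^n e^(−λΣtᵢ). Here n = 5 and Σtᵢ = 7.92 + 8.95 + 11.84 + 7.33 + 1.90 = 37.94.
Posterior ∝ λ^6e^(−8λ) · λ^5e^(−37.94λ) = λ^11e^(−45.94λ), i.e. Gamma(12, 45.94).
Mode = (a−1)/b = 11/45.94 ≈ 0.239.

λ̂_MAP = 0.239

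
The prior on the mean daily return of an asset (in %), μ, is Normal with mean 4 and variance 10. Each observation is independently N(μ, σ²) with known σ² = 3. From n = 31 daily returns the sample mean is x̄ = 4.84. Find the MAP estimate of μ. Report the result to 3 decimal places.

μ̂_MAP = 4.832

n = 31, x̄ = 4.84.
For a Normal prior and Normal likelihood with known variance, the posterior is Normal; its mode equals its mean, the precision-weighted average.
Prior precision 1/σ₀² = 1/10 = 0.1; data precision n/σ² = 31/3.
μ̂ = (0.1·4 + (31/3)·4.84) / (0.1 + 31/3) = (3781/75)/(313/30) = 7562/1565 ≈ 4.832.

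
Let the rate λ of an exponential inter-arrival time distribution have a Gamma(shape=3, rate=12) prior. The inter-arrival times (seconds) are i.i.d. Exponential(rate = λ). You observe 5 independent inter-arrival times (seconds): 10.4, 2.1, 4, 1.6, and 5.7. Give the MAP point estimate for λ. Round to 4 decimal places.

The Exponential(rate=λ) likelihood is ∝ λ^n e^(−λΣtᵢ). Here n = 5 and Σtᵢ = 10.4 + 2.1 + 4 + 1.6 + 5.7 = 23.8.
Posterior ∝ λ^2e^(−12λ) · λ^5e^(−23.8λ) = λ^7e^(−35.8λ), i.e. Gamma(8, 35.8).
Mode = (a−1)/b = 7/35.8 ≈ 0.1955.

λ̂_MAP = 0.1955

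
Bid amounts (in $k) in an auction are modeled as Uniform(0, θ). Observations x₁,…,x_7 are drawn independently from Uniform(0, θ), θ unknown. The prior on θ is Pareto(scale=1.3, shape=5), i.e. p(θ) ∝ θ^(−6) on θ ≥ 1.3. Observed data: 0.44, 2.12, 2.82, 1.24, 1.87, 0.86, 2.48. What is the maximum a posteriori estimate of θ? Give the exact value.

θ̂_MAP = 2.82

The Uniform(0, θ) likelihood is θ^(−n) for θ ≥ max(xᵢ), zero otherwise. Here max(xᵢ) = 2.82.
Posterior ∝ θ^(−6) · θ^(−7) = θ^(−13) on θ ≥ max(1.3, 2.82) = 2.82.
This density is strictly decreasing in θ, so the posterior mode lies at the lower boundary of the support.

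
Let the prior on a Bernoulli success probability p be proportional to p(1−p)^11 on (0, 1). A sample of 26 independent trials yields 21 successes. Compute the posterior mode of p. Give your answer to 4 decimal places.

The prior density ∝ p(1−p)^11 is the kernel of Beta(2, 12).
Data: 21 successes in 26 trials. The binomial likelihood contributes p^21(1−p)^5, so the posterior is Beta(2+21, 12+5) = Beta(23, 17).
For Beta(a, b) with a, b > 1 the mode is (a−1)/(a+b−2) = 22/38 ≈ 0.5789.

p̂_MAP = 0.5789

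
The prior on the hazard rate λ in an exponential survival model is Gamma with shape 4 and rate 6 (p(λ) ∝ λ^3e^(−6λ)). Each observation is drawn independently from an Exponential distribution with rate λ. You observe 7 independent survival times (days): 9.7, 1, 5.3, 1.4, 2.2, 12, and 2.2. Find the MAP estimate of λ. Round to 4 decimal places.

The Exponential(rate=λ) likelihood is ∝ λ^n e^(−λΣtᵢ). Here n = 7 and Σtᵢ = 9.7 + 1 + 5.3 + 1.4 + 2.2 + 12 + 2.2 = 33.8.
Posterior ∝ λ^3e^(−6λ) · λ^7e^(−33.8λ) = λ^10e^(−39.8λ), i.e. Gamma(11, 39.8).
Mode = (a−1)/b = 10/39.8 ≈ 0.2513.

λ̂_MAP = 0.2513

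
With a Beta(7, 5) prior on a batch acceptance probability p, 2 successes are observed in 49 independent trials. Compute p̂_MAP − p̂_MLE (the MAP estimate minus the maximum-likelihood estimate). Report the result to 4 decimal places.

MAP − MLE = 0.0948

Posterior is Beta(9, 52); MAP = (9−1)/(61−2) = 8/59 ≈ 0.13559.
MLE ignores the prior: p̂_MLE = k/n = 2/49 ≈ 0.04082.
Difference = 8/59 − 2/49 = 274/2891 ≈ 0.0948.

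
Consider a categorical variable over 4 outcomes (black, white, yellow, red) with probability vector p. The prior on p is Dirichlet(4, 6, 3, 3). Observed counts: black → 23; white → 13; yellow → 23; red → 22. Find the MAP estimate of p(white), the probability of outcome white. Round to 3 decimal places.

MAP estimate of p(white) = 0.194

The posterior is Dirichlet(αᵢ + nᵢ) = Dirichlet(27, 19, 26, 25).
For a Dirichlet(a₁,…,a_K) with all aᵢ > 1, the mode has j-th component (aⱼ − 1)/(Σaᵢ − K).
Here Σaᵢ = 97 and K = 4, so p(white) = (19 − 1)/(97 − 4) = 18/93 ≈ 0.194.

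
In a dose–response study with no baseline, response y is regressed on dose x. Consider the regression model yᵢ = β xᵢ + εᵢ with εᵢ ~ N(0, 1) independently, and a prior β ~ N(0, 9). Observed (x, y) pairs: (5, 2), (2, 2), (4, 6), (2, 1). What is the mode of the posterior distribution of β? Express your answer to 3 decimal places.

log p(β | y) = −Σ(yᵢ − βxᵢ)²/(2·1) − β²/(2·9) + const.
Setting the derivative to zero: Σxᵢ(yᵢ − βxᵢ)/1 − β/9 = 0, so β = Σxᵢyᵢ / (Σxᵢ² + σ²/τ²).
Σxᵢyᵢ = 5·2 + 2·2 + 4·6 + 2·1 = 40; Σxᵢ² = 49; σ²/τ² = 1/9.
β̂_MAP = 40 / (49 + 1/9) = 40/(442/9) = 180/221 ≈ 0.814.

β̂_MAP = 0.814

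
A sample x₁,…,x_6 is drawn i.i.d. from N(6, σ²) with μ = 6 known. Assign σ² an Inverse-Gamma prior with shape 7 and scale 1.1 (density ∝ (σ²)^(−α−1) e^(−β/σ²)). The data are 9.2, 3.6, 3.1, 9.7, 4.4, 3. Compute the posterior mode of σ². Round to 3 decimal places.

Sum of squared deviations about the known mean: SS = (9.2−6)² + (3.6−6)² + (3.1−6)² + (9.7−6)² + (4.4−6)² + (3−6)² = 49.66.
The Normal likelihood contributes (σ²)^(−n/2) exp(−SS/(2σ²)), so the posterior is Inverse-Gamma(α + n/2, β + SS/2) = Inverse-Gamma(10, 25.93).
The mode of Inverse-Gamma(a, b) is b/(a+1) = 25.93/11 ≈ 2.357.

σ̂²_MAP = 2.357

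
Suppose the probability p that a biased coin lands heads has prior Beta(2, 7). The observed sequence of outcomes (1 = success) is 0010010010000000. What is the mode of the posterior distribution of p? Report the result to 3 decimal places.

Prior: Beta(2, 7).
Data: 3 successes in 16 trials (from the sequence). The binomial likelihood contributes p^3(1−p)^13, so the posterior is Beta(2+3, 7+13) = Beta(5, 20).
For Beta(a, b) with a, b > 1 the mode is (a−1)/(a+b−2) = 4/23 ≈ 0.174.

p̂_MAP = 0.174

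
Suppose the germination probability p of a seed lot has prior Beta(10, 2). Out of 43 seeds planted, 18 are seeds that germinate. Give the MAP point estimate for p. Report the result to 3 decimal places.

Prior: Beta(10, 2).
Data: 18 successes in 43 trials. The binomial likelihood contributes p^18(1−p)^25, so the posterior is Beta(10+18, 2+25) = Beta(28, 27).
For Beta(a, b) with a, b > 1 the mode is (a−1)/(a+b−2) = 27/53 ≈ 0.509.

p̂_MAP = 0.509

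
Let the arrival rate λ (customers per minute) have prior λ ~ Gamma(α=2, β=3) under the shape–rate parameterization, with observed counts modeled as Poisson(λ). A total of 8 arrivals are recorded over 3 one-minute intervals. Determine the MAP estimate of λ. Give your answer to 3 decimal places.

λ̂_MAP = 1.500

Σxᵢ = 8, n = 3.
Posterior ∝ λe^(−3λ) · λ^8e^(−3λ) = λ^9e^(−6λ), i.e. Gamma(shape=10, rate=6).
The mode of a Gamma(a, b) with a ≥ 1 (shape–rate) is (a−1)/b = 9/6 ≈ 1.500.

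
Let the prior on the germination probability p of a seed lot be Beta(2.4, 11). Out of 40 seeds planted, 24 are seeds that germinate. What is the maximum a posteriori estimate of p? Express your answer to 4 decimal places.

Prior: Beta(2.4, 11).
Data: 24 successes in 40 trials. The binomial likelihood contributes p^24(1−p)^16, so the posterior is Beta(2.4+24, 11+16) = Beta(26.4, 27).
For Beta(a, b) with a, b > 1 the mode is (a−1)/(a+b−2) = 25.4/51.4 ≈ 0.4942.

p̂_MAP = 0.4942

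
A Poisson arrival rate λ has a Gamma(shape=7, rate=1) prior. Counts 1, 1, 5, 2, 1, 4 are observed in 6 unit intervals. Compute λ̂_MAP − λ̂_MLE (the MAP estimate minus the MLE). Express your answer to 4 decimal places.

Σxᵢ = 14. Posterior is Gamma(21, 7); MAP = (21−1)/7 = 20/7 ≈ 2.85714.
MLE = x̄ = 14/6 ≈ 2.33333.
Difference = 20/7 − 14/6 = 11/21 ≈ 0.5238.

MAP − MLE = 0.5238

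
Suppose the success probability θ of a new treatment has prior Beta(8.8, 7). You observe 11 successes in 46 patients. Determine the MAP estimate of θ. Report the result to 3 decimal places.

Prior: Beta(8.8, 7).
Data: 11 successes in 46 trials. The binomial likelihood contributes θ^11(1−θ)^35, so the posterior is Beta(8.8+11, 7+35) = Beta(19.8, 42).
For Beta(a, b) with a, b > 1 the mode is (a−1)/(a+b−2) = 18.8/59.8 ≈ 0.314.

θ̂_MAP = 0.314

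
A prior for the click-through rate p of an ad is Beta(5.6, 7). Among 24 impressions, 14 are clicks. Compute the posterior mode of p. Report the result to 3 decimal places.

p̂_MAP = 0.538

Prior: Beta(5.6, 7).
Data: 14 successes in 24 trials. The binomial likelihood contributes p^14(1−p)^10, so the posterior is Beta(5.6+14, 7+10) = Beta(19.6, 17).
For Beta(a, b) with a, b > 1 the mode is (a−1)/(a+b−2) = 18.6/34.6 ≈ 0.538.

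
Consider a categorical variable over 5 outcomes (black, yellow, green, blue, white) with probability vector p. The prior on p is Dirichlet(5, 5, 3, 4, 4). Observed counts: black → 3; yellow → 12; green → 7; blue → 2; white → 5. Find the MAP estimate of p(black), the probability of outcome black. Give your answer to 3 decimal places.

The posterior is Dirichlet(αᵢ + nᵢ) = Dirichlet(8, 17, 10, 6, 9).
For a Dirichlet(a₁,…,a_K) with all aᵢ > 1, the mode has j-th component (aⱼ − 1)/(Σaᵢ − K).
Here Σaᵢ = 50 and K = 5, so p(black) = (8 − 1)/(50 − 5) = 7/45 ≈ 0.156.

MAP estimate of p(black) = 0.156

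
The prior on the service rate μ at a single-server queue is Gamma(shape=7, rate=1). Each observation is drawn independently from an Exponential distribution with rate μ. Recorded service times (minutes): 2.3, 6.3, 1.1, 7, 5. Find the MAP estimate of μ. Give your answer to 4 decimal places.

The Exponential(rate=μ) likelihood is ∝ μ^n e^(−μΣtᵢ). Here n = 5 and Σtᵢ = 2.3 + 6.3 + 1.1 + 7 + 5 = 21.7.
Posterior ∝ μ^6e^(−1μ) · μ^5e^(−21.7μ) = μ^11e^(−22.7μ), i.e. Gamma(12, 22.7).
Mode = (a−1)/b = 11/22.7 ≈ 0.4846.

μ̂_MAP = 0.4846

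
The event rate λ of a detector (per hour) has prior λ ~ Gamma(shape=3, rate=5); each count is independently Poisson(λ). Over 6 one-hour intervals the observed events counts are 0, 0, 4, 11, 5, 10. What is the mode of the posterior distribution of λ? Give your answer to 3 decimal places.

Σxᵢ = 0+0+4+11+5+10 = 30, with n = 6.
Posterior ∝ λ^2e^(−5λ) · λ^30e^(−6λ) = λ^32e^(−11λ), i.e. Gamma(shape=33, rate=11).
The mode of a Gamma(a, b) with a ≥ 1 (shape–rate) is (a−1)/b = 32/11 ≈ 2.909.

λ̂_MAP = 2.909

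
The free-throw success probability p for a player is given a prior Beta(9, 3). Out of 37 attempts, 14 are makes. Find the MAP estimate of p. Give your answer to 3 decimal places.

Prior: Beta(9, 3).
Data: 14 successes in 37 trials. The binomial likelihood contributes p^14(1−p)^23, so the posterior is Beta(9+14, 3+23) = Beta(23, 26).
For Beta(a, b) with a, b > 1 the mode is (a−1)/(a+b−2) = 22/47 ≈ 0.468.

p̂_MAP = 0.468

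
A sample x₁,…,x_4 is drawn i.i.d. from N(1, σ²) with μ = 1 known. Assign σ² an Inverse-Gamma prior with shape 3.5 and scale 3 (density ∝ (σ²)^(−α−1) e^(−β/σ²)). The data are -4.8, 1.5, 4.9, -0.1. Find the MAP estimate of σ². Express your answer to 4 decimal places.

Sum of squared deviations about the known mean: SS = (-4.8−1)² + (1.5−1)² + (4.9−1)² + (-0.1−1)² = 50.31.
The Normal likelihood contributes (σ²)^(−n/2) exp(−SS/(2σ²)), so the posterior is Inverse-Gamma(α + n/2, β + SS/2) = Inverse-Gamma(5.5, 28.155).
The mode of Inverse-Gamma(a, b) is b/(a+1) = 28.155/6.5 ≈ 4.3315.

σ̂²_MAP = 4.3315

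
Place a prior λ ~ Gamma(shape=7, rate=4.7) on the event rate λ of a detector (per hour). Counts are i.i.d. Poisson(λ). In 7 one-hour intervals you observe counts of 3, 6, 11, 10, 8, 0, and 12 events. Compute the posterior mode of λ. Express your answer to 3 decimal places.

Σxᵢ = 3+6+11+10+8+0+12 = 50, with n = 7.
Posterior ∝ λ^6e^(−4.7λ) · λ^50e^(−7λ) = λ^56e^(−11.7λ), i.e. Gamma(shape=57, rate=11.7).
The mode of a Gamma(a, b) with a ≥ 1 (shape–rate) is (a−1)/b = 56/11.7 ≈ 4.786.

λ̂_MAP = 4.786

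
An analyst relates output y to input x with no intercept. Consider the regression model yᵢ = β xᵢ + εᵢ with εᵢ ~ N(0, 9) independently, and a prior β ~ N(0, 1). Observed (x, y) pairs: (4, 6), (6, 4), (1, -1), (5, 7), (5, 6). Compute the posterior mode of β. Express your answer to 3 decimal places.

β̂_MAP = 1.000

log p(β | y) = −Σ(yᵢ − βxᵢ)²/(2·9) − β²/(2·1) + const.
Setting the derivative to zero: Σxᵢ(yᵢ − βxᵢ)/9 − β/1 = 0, so β = Σxᵢyᵢ / (Σxᵢ² + σ²/τ²).
Σxᵢyᵢ = 4·6 + 6·4 + 1·(-1) + 5·7 + 5·6 = 112; Σxᵢ² = 103; σ²/τ² = 9.
β̂_MAP = 112 / (103 + 9) = 112/112 ≈ 1.000.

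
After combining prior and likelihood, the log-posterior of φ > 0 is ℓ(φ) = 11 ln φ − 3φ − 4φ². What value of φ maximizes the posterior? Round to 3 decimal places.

φ̂_MAP = 1.000

ℓ'(φ) = 11/φ − 3 − 8φ. Setting this to zero and multiplying by φ: 8φ² + 3φ − 11 = 0.
φ = (−3 + √(3² + 4·8·11)) / (2·8) = (−3 + √361) / 16 = (−3 + 19)/16 = 1.
ℓ''(φ) = −11/φ² − 8 < 0, confirming a maximum.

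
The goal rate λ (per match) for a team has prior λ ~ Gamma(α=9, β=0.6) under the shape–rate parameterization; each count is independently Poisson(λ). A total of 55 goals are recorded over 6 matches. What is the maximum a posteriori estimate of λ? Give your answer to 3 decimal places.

Σxᵢ = 55, n = 6.
Posterior ∝ λ^8e^(−0.6λ) · λ^55e^(−6λ) = λ^63e^(−6.6λ), i.e. Gamma(shape=64, rate=6.6).
The mode of a Gamma(a, b) with a ≥ 1 (shape–rate) is (a−1)/b = 63/6.6 ≈ 9.545.

λ̂_MAP = 9.545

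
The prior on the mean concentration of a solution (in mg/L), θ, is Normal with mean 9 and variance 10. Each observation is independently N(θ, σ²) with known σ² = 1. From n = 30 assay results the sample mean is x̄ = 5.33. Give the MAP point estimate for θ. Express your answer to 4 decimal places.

n = 30, x̄ = 5.33.
For a Normal prior and Normal likelihood with known variance, the posterior is Normal; its mode equals its mean, the precision-weighted average.
Prior precision 1/σ₀² = 1/10 = 0.1; data precision n/σ² = 30/1 = 30.
θ̂ = (0.1·9 + 30·5.33) / (0.1 + 30) = 160.8/30.1 = 1608/301 ≈ 5.3422.

θ̂_MAP = 5.3422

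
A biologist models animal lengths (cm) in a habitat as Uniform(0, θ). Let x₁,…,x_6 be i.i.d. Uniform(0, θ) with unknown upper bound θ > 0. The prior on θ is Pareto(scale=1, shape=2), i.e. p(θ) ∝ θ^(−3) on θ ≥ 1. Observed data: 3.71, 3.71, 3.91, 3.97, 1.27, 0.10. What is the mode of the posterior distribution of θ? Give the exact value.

θ̂_MAP = 3.97

The Uniform(0, θ) likelihood is θ^(−n) for θ ≥ max(xᵢ), zero otherwise. Here max(xᵢ) = 3.97.
Posterior ∝ θ^(−3) · θ^(−6) = θ^(−9) on θ ≥ max(1, 3.97) = 3.97.
This density is strictly decreasing in θ, so the posterior mode lies at the lower boundary of the support.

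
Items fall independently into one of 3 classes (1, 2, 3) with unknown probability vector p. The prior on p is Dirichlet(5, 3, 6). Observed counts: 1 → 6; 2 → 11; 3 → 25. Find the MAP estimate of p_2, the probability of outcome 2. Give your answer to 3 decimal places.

MAP estimate: 0.245

The posterior is Dirichlet(αᵢ + nᵢ) = Dirichlet(11, 14, 31).
For a Dirichlet(a₁,…,a_K) with all aᵢ > 1, the mode has j-th component (aⱼ − 1)/(Σaᵢ − K).
Here Σaᵢ = 56 and K = 3, so p_2 = (14 − 1)/(56 − 3) = 13/53 ≈ 0.245.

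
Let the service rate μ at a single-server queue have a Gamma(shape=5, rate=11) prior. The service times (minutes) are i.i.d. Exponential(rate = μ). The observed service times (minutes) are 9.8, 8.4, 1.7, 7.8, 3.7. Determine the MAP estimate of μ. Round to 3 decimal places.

μ̂_MAP = 0.212

The Exponential(rate=μ) likelihood is ∝ μ^n e^(−μΣtᵢ). Here n = 5 and Σtᵢ = 9.8 + 8.4 + 1.7 + 7.8 + 3.7 = 31.4.
Posterior ∝ μ^4e^(−11μ) · μ^5e^(−31.4μ) = μ^9e^(−42.4μ), i.e. Gamma(10, 42.4).
Mode = (a−1)/b = 9/42.4 ≈ 0.212.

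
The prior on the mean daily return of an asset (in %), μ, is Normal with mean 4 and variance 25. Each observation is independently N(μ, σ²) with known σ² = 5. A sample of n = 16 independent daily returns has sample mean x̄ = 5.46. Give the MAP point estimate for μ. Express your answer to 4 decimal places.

μ̂_MAP = 5.4420

n = 16, x̄ = 5.46.
For a Normal prior and Normal likelihood with known variance, the posterior is Normal; its mode equals its mean, the precision-weighted average.
Prior precision 1/σ₀² = 1/25 = 0.04; data precision n/σ² = 16/5 = 3.2.
μ̂ = (0.04·4 + 3.2·5.46) / (0.04 + 3.2) = 17.632/3.24 = 2204/405 ≈ 5.4420.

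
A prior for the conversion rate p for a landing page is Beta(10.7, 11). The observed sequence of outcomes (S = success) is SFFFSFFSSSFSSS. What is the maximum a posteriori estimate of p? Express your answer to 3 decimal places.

Prior: Beta(10.7, 11).
Data: 8 successes in 14 trials (from the sequence). The binomial likelihood contributes p^8(1−p)^6, so the posterior is Beta(10.7+8, 11+6) = Beta(18.7, 17).
For Beta(a, b) with a, b > 1 the mode is (a−1)/(a+b−2) = 17.7/33.7 ≈ 0.525.

p̂_MAP = 0.525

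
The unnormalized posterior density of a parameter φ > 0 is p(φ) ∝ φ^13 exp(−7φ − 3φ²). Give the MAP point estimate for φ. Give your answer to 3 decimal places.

ℓ'(φ) = 13/φ − 7 − 6φ. Setting this to zero and multiplying by φ: 6φ² + 7φ − 13 = 0.
φ = (−7 + √(7² + 4·6·13)) / (2·6) = (−7 + √361) / 12 = (−7 + 19)/12 = 1.
ℓ''(φ) = −13/φ² − 6 < 0, confirming a maximum.

φ̂_MAP = 1.000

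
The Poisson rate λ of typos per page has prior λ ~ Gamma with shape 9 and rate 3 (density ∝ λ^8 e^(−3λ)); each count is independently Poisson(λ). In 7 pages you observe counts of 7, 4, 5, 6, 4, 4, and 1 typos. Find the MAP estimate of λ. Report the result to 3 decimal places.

Σxᵢ = 7+4+5+6+4+4+1 = 31, with n = 7.
Posterior ∝ λ^8e^(−3λ) · λ^31e^(−7λ) = λ^39e^(−10λ), i.e. Gamma(shape=40, rate=10).
The mode of a Gamma(a, b) with a ≥ 1 (shape–rate) is (a−1)/b = 39/10 ≈ 3.900.

λ̂_MAP = 3.900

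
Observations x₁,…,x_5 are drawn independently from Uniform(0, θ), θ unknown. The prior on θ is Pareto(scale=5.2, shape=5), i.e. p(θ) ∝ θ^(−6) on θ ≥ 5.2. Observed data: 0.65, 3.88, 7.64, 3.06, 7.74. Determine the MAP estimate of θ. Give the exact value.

The Uniform(0, θ) likelihood is θ^(−n) for θ ≥ max(xᵢ), zero otherwise. Here max(xᵢ) = 7.74.
Posterior ∝ θ^(−6) · θ^(−5) = θ^(−11) on θ ≥ max(5.2, 7.74) = 7.74.
This density is strictly decreasing in θ, so the posterior mode lies at the lower boundary of the support.

θ̂_MAP = 7.74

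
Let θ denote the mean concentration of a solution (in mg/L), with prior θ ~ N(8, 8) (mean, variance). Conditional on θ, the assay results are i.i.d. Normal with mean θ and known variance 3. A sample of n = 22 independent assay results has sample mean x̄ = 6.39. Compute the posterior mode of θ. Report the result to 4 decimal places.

n = 22, x̄ = 6.39.
For a Normal prior and Normal likelihood with known variance, the posterior is Normal; its mode equals its mean, the precision-weighted average.
Prior precision 1/σ₀² = 1/8 = 0.125; data precision n/σ² = 22/3.
θ̂ = (0.125·8 + (22/3)·6.39) / (0.125 + 22/3) = 47.86/(179/24) = 28716/4475 ≈ 6.4170.

θ̂_MAP = 6.4170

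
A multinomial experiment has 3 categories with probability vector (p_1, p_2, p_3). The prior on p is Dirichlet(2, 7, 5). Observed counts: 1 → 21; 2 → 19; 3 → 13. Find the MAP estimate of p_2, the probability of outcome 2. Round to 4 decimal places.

MAP estimate: 0.3906

The posterior is Dirichlet(αᵢ + nᵢ) = Dirichlet(23, 26, 18).
For a Dirichlet(a₁,…,a_K) with all aᵢ > 1, the mode has j-th component (aⱼ − 1)/(Σaᵢ − K).
Here Σaᵢ = 67 and K = 3, so p_2 = (26 − 1)/(67 − 3) = 25/64 ≈ 0.3906.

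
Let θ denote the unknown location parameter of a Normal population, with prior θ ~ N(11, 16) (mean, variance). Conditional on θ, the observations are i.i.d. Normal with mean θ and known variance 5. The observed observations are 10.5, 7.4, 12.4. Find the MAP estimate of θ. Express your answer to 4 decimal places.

n = 3; x̄ = (10.5 + 7.4 + 12.4)/3 = 30.3/3 = 10.1.
For a Normal prior and Normal likelihood with known variance, the posterior is Normal; its mode equals its mean, the precision-weighted average.
Prior precision 1/σ₀² = 1/16 = 0.0625; data precision n/σ² = 3/5 = 0.6.
θ̂ = (0.0625·11 + 0.6·10.1) / (0.0625 + 0.6) = 6.7475/0.6625 = 2699/265 ≈ 10.1849.

θ̂_MAP = 10.1849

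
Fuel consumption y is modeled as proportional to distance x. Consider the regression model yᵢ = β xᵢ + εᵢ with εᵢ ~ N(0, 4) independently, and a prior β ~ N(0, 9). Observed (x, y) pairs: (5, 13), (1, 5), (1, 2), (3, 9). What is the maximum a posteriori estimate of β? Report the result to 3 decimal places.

log p(β | y) = −Σ(yᵢ − βxᵢ)²/(2·4) − β²/(2·9) + const.
Setting the derivative to zero: Σxᵢ(yᵢ − βxᵢ)/4 − β/9 = 0, so β = Σxᵢyᵢ / (Σxᵢ² + σ²/τ²).
Σxᵢyᵢ = 5·13 + 1·5 + 1·2 + 3·9 = 99; Σxᵢ² = 36; σ²/τ² = 4/9.
β̂_MAP = 99 / (36 + 4/9) = 99/(328/9) = 891/328 ≈ 2.716.

β̂_MAP = 2.716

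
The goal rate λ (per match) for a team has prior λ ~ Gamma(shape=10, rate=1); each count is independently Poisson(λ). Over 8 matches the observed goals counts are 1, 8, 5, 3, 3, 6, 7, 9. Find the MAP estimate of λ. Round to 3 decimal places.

λ̂_MAP = 5.667

Σxᵢ = 1+8+5+3+3+6+7+9 = 42, with n = 8.
Posterior ∝ λ^9e^(−1λ) · λ^42e^(−8λ) = λ^51e^(−9λ), i.e. Gamma(shape=52, rate=9).
The mode of a Gamma(a, b) with a ≥ 1 (shape–rate) is (a−1)/b = 51/9 ≈ 5.667.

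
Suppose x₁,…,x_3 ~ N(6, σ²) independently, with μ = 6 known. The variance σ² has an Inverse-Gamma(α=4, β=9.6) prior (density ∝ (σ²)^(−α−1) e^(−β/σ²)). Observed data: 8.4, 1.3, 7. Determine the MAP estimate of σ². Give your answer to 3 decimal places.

σ̂²_MAP = 3.696

Sum of squared deviations about the known mean: SS = (8.4−6)² + (1.3−6)² + (7−6)² = 28.85.
The Normal likelihood contributes (σ²)^(−n/2) exp(−SS/(2σ²)), so the posterior is Inverse-Gamma(α + n/2, β + SS/2) = Inverse-Gamma(5.5, 24.025).
The mode of Inverse-Gamma(a, b) is b/(a+1) = 24.025/6.5 ≈ 3.696.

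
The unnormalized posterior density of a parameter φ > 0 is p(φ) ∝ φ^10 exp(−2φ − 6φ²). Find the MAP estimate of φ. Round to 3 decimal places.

φ̂_MAP = 0.833

ℓ'(φ) = 10/φ − 2 − 12φ. Setting this to zero and multiplying by φ: 12φ² + 2φ − 10 = 0.
φ = (−2 + √(2² + 4·12·10)) / (2·12) = (−2 + √484) / 24 = (−2 + 22)/24 = 5/6.
ℓ''(φ) = −10/φ² − 12 < 0, confirming a maximum.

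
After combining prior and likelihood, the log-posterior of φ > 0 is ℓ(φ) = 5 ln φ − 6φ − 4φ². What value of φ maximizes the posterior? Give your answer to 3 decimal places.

φ̂_MAP = 0.500

ℓ'(φ) = 5/φ − 6 − 8φ. Setting this to zero and multiplying by φ: 8φ² + 6φ − 5 = 0.
φ = (−6 + √(6² + 4·8·5)) / (2·8) = (−6 + √196) / 16 = (−6 + 14)/16 = 1/2.
ℓ''(φ) = −5/φ² − 8 < 0, confirming a maximum.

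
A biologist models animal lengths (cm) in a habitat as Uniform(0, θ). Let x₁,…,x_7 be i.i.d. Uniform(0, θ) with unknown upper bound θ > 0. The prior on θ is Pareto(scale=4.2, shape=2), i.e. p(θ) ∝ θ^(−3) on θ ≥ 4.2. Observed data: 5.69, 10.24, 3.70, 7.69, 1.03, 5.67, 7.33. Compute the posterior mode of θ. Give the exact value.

The Uniform(0, θ) likelihood is θ^(−n) for θ ≥ max(xᵢ), zero otherwise. Here max(xᵢ) = 10.24.
Posterior ∝ θ^(−3) · θ^(−7) = θ^(−10) on θ ≥ max(4.2, 10.24) = 10.24.
This density is strictly decreasing in θ, so the posterior mode lies at the lower boundary of the support.

θ̂_MAP = 10.24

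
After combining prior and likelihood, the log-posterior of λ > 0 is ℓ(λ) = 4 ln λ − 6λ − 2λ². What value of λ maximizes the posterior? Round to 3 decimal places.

λ̂_MAP = 0.500

ℓ'(λ) = 4/λ − 6 − 4λ. Setting this to zero and multiplying by λ: 4λ² + 6λ − 4 = 0.
λ = (−6 + √(6² + 4·4·4)) / (2·4) = (−6 + √100) / 8 = (−6 + 10)/8 = 1/2.
ℓ''(λ) = −4/λ² − 4 < 0, confirming a maximum.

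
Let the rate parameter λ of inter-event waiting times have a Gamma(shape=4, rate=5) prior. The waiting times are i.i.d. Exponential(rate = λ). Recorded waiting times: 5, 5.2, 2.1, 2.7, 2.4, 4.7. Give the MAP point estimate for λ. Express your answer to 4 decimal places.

λ̂_MAP = 0.3321

The Exponential(rate=λ) likelihood is ∝ λ^n e^(−λΣtᵢ). Here n = 6 and Σtᵢ = 5 + 5.2 + 2.1 + 2.7 + 2.4 + 4.7 = 22.1.
Posterior ∝ λ^3e^(−5λ) · λ^6e^(−22.1λ) = λ^9e^(−27.1λ), i.e. Gamma(10, 27.1).
Mode = (a−1)/b = 9/27.1 ≈ 0.3321.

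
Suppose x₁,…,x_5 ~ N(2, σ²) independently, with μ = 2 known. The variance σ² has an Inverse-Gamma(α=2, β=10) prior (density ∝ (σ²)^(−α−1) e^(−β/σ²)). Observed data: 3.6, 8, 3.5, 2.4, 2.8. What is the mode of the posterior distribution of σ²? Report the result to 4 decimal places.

σ̂²_MAP = 5.6009

Sum of squared deviations about the known mean: SS = (3.6−2)² + (8−2)² + (3.5−2)² + (2.4−2)² + (2.8−2)² = 41.61.
The Normal likelihood contributes (σ²)^(−n/2) exp(−SS/(2σ²)), so the posterior is Inverse-Gamma(α + n/2, β + SS/2) = Inverse-Gamma(4.5, 30.805).
The mode of Inverse-Gamma(a, b) is b/(a+1) = 30.805/5.5 ≈ 5.6009.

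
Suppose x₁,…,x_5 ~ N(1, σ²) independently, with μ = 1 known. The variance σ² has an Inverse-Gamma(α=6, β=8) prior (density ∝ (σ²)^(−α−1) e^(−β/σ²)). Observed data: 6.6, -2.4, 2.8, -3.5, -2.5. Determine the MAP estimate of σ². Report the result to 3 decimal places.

Sum of squared deviations about the known mean: SS = (6.6−1)² + (-2.4−1)² + (2.8−1)² + (-3.5−1)² + (-2.5−1)² = 78.66.
The Normal likelihood contributes (σ²)^(−n/2) exp(−SS/(2σ²)), so the posterior is Inverse-Gamma(α + n/2, β + SS/2) = Inverse-Gamma(8.5, 47.33).
The mode of Inverse-Gamma(a, b) is b/(a+1) = 47.33/9.5 ≈ 4.982.

σ̂²_MAP = 4.982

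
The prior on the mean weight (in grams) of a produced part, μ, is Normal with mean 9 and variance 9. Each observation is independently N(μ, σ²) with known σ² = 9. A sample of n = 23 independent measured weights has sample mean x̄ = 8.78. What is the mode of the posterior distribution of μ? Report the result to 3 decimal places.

n = 23, x̄ = 8.78.
For a Normal prior and Normal likelihood with known variance, the posterior is Normal; its mode equals its mean, the precision-weighted average.
Prior precision 1/σ₀² = 1/9; data precision n/σ² = 23/9.
μ̂ = ((1/9)·9 + (23/9)·8.78) / (1/9 + 23/9) = (10547/450)/(8/3) = 10547/1200 ≈ 8.789.

μ̂_MAP = 8.789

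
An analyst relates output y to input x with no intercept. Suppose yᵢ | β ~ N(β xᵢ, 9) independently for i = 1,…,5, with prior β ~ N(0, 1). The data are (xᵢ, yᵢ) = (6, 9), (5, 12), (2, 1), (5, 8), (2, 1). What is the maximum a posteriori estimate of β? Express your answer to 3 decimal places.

β̂_MAP = 1.534

log p(β | y) = −Σ(yᵢ − βxᵢ)²/(2·9) − β²/(2·1) + const.
Setting the derivative to zero: Σxᵢ(yᵢ − βxᵢ)/9 − β/1 = 0, so β = Σxᵢyᵢ / (Σxᵢ² + σ²/τ²).
Σxᵢyᵢ = 6·9 + 5·12 + 2·1 + 5·8 + 2·1 = 158; Σxᵢ² = 94; σ²/τ² = 9.
β̂_MAP = 158 / (94 + 9) = 158/103 ≈ 1.534.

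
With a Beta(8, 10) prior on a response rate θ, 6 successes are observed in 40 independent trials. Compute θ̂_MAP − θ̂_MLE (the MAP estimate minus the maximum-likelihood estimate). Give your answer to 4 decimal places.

Posterior is Beta(14, 44); MAP = (14−1)/(58−2) = 13/56 ≈ 0.23214.
MLE ignores the prior: θ̂_MLE = k/n = 6/40 ≈ 0.15000.
Difference = 13/56 − 6/40 = 23/280 ≈ 0.0821.

MAP − MLE = 0.0821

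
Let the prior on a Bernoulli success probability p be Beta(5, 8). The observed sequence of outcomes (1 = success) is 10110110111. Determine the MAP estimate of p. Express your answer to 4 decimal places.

p̂_MAP = 0.5455

Prior: Beta(5, 8).
Data: 8 successes in 11 trials (from the sequence). The binomial likelihood contributes p^8(1−p)^3, so the posterior is Beta(5+8, 8+3) = Beta(13, 11).
For Beta(a, b) with a, b > 1 the mode is (a−1)/(a+b−2) = 12/22 ≈ 0.5455.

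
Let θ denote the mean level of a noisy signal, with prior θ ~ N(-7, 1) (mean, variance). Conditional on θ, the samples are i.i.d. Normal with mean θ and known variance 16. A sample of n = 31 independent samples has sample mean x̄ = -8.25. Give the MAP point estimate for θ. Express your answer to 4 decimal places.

θ̂_MAP = -7.8245

n = 31, x̄ = -8.25.
For a Normal prior and Normal likelihood with known variance, the posterior is Normal; its mode equals its mean, the precision-weighted average.
Prior precision 1/σ₀² = 1/1 = 1; data precision n/σ² = 31/16 = 1.9375.
θ̂ = (1·(-7) + 1.9375·(-8.25)) / (1 + 1.9375) = (-22.984375)/2.9375 = -1471/188 ≈ -7.8245.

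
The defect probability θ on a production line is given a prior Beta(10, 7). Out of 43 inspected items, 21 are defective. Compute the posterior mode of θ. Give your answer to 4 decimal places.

Prior: Beta(10, 7).
Data: 21 successes in 43 trials. The binomial likelihood contributes θ^21(1−θ)^22, so the posterior is Beta(10+21, 7+22) = Beta(31, 29).
For Beta(a, b) with a, b > 1 the mode is (a−1)/(a+b−2) = 30/58 ≈ 0.5172.

θ̂_MAP = 0.5172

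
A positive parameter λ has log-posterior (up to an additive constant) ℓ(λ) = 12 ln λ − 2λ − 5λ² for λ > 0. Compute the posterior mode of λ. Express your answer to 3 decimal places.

λ̂_MAP = 1.000

ℓ'(λ) = 12/λ − 2 − 10λ. Setting this to zero and multiplying by λ: 10λ² + 2λ − 12 = 0.
λ = (−2 + √(2² + 4·10·12)) / (2·10) = (−2 + √484) / 20 = (−2 + 22)/20 = 1.
ℓ''(λ) = −12/λ² − 10 < 0, confirming a maximum.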